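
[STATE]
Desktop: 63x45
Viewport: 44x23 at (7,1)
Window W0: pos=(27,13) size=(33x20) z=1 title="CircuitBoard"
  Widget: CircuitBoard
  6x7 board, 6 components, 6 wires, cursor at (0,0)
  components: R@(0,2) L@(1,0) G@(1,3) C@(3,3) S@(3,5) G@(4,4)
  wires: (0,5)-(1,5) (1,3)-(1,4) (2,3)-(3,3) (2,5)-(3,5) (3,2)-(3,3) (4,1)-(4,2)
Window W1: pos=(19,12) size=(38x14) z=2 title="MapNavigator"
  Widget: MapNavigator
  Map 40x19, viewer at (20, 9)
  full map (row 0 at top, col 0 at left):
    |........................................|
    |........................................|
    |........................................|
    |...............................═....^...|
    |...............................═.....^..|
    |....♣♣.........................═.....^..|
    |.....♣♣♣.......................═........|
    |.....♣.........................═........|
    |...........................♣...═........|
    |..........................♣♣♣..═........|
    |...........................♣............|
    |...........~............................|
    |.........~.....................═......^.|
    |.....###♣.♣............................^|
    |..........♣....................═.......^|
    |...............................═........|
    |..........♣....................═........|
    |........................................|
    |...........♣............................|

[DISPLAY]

                                            
                                            
                                            
                                            
                                            
                                            
                                            
                                            
                                            
                                            
                                            
            ┏━━━━━━━━━━━━━━━━━━━━━━━━━━━━━━━
            ┃ MapNavigator                  
            ┠───────────────────────────────
            ┃.............................═.
            ┃..♣♣.........................═.
            ┃...♣♣♣.......................═.
            ┃...♣.........................═.
            ┃.........................♣...═.
            ┃..................@.....♣♣♣..═.
            ┃.........................♣.....
            ┃.........~.....................
            ┃.......~.....................═.


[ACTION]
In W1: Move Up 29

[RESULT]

                                            
                                            
                                            
                                            
                                            
                                            
                                            
                                            
                                            
                                            
                                            
            ┏━━━━━━━━━━━━━━━━━━━━━━━━━━━━━━━
            ┃ MapNavigator                  
            ┠───────────────────────────────
            ┃                               
            ┃                               
            ┃                               
            ┃                               
            ┃                               
            ┃..................@............
            ┃...............................
            ┃...............................
            ┃.............................═.


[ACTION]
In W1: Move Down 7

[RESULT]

                                            
                                            
                                            
                                            
                                            
                                            
                                            
                                            
                                            
                                            
                                            
            ┏━━━━━━━━━━━━━━━━━━━━━━━━━━━━━━━
            ┃ MapNavigator                  
            ┠───────────────────────────────
            ┃...............................
            ┃.............................═.
            ┃.............................═.
            ┃..♣♣.........................═.
            ┃...♣♣♣.......................═.
            ┃...♣..............@..........═.
            ┃.........................♣...═.
            ┃........................♣♣♣..═.
            ┃.........................♣.....


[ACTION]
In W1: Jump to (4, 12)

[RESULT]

                                            
                                            
                                            
                                            
                                            
                                            
                                            
                                            
                                            
                                            
                                            
            ┏━━━━━━━━━━━━━━━━━━━━━━━━━━━━━━━
            ┃ MapNavigator                  
            ┠───────────────────────────────
            ┃              .....♣...........
            ┃              .................
            ┃              .................
            ┃              .................
            ┃              ...........~.....
            ┃              ....@....~.......
            ┃              .....###♣.♣......
            ┃              ..........♣......
            ┃              .................


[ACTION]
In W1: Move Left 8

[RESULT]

                                            
                                            
                                            
                                            
                                            
                                            
                                            
                                            
                                            
                                            
                                            
            ┏━━━━━━━━━━━━━━━━━━━━━━━━━━━━━━━
            ┃ MapNavigator                  
            ┠───────────────────────────────
            ┃                  .....♣.......
            ┃                  .............
            ┃                  .............
            ┃                  .............
            ┃                  ...........~.
            ┃                  @........~...
            ┃                  .....###♣.♣..
            ┃                  ..........♣..
            ┃                  .............


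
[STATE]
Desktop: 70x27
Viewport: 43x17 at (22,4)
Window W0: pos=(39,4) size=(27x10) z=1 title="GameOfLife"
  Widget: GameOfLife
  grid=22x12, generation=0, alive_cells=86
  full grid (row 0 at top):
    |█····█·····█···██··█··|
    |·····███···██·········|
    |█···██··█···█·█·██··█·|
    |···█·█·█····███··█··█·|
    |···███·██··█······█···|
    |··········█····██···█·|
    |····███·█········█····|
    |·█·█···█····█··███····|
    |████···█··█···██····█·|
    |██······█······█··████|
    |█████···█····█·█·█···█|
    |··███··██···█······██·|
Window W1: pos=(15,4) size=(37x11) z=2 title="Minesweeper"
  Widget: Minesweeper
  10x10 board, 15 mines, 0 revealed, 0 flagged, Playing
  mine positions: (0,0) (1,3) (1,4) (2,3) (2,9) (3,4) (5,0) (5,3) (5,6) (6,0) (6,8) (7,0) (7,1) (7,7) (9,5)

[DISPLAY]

━━━━━━━━━━━━━━━━━━━━━━━━━━━━━┓━━━━━━━━━━━━━
weeper                       ┃             
─────────────────────────────┨─────────────
■■■■                         ┃             
■■■■                         ┃███··█··█·   
■■■■                         ┃······█···   
■■■■                         ┃···██···█·   
■■■■                         ┃·····█····   
■■■■                         ┃█··███····   
■■■■                         ┃━━━━━━━━━━━━━
━━━━━━━━━━━━━━━━━━━━━━━━━━━━━┛             
                                           
                                           
                                           
                                           
                                           
                                           


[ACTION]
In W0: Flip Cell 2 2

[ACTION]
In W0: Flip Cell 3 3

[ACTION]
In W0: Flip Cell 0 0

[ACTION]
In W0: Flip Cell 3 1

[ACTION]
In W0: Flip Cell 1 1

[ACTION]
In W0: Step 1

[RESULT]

━━━━━━━━━━━━━━━━━━━━━━━━━━━━━┓━━━━━━━━━━━━━
weeper                       ┃             
─────────────────────────────┨─────────────
■■■■                         ┃             
■■■■                         ┃█·██████··   
■■■■                         ┃██████·█··   
■■■■                         ┃····██····   
■■■■                         ┃·····█····   
■■■■                         ┃··██·█····   
■■■■                         ┃━━━━━━━━━━━━━
━━━━━━━━━━━━━━━━━━━━━━━━━━━━━┛             
                                           
                                           
                                           
                                           
                                           
                                           


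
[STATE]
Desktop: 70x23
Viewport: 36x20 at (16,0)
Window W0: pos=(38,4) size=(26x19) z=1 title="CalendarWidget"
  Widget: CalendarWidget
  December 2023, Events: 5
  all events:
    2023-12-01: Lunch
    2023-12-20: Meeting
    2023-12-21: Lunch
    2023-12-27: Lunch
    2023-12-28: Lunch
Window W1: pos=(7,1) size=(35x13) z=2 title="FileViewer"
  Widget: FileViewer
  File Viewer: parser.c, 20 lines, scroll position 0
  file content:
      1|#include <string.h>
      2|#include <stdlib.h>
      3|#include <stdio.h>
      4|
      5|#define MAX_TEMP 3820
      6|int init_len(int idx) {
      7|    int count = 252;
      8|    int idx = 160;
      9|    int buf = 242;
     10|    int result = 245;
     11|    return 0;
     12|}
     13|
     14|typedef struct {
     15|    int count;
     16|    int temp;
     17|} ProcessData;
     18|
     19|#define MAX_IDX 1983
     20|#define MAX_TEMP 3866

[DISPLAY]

                                    
━━━━━━━━━━━━━━━━━━━━━━━━━┓          
wer                      ┃          
─────────────────────────┨          
 <string.h>             ▲┃━━━━━━━━━━
 <stdlib.h>             █┃lendarWidg
 <stdio.h>              ░┃──────────
                        ░┃  December
MAX_TEMP 3820           ░┃Tu We Th F
_len(int idx) {         ░┃          
count = 252;            ░┃ 5  6  7  
idx = 160;              ░┃12 13 14 1
buf = 242;              ▼┃19 20* 21*
━━━━━━━━━━━━━━━━━━━━━━━━━┛26 27* 28*
                      ┃             
                      ┃             
                      ┃             
                      ┃             
                      ┃             
                      ┃             


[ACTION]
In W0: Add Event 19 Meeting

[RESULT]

                                    
━━━━━━━━━━━━━━━━━━━━━━━━━┓          
wer                      ┃          
─────────────────────────┨          
 <string.h>             ▲┃━━━━━━━━━━
 <stdlib.h>             █┃lendarWidg
 <stdio.h>              ░┃──────────
                        ░┃  December
MAX_TEMP 3820           ░┃Tu We Th F
_len(int idx) {         ░┃          
count = 252;            ░┃ 5  6  7  
idx = 160;              ░┃12 13 14 1
buf = 242;              ▼┃19* 20* 21
━━━━━━━━━━━━━━━━━━━━━━━━━┛26 27* 28*
                      ┃             
                      ┃             
                      ┃             
                      ┃             
                      ┃             
                      ┃             


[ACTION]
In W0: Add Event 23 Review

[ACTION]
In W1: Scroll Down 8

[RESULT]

                                    
━━━━━━━━━━━━━━━━━━━━━━━━━┓          
wer                      ┃          
─────────────────────────┨          
buf = 242;              ▲┃━━━━━━━━━━
result = 245;           ░┃lendarWidg
rn 0;                   ░┃──────────
                        ░┃  December
                        ░┃Tu We Th F
struct {                ░┃          
count;                  █┃ 5  6  7  
temp;                   ░┃12 13 14 1
sData;                  ▼┃19* 20* 21
━━━━━━━━━━━━━━━━━━━━━━━━━┛26 27* 28*
                      ┃             
                      ┃             
                      ┃             
                      ┃             
                      ┃             
                      ┃             


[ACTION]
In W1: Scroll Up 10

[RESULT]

                                    
━━━━━━━━━━━━━━━━━━━━━━━━━┓          
wer                      ┃          
─────────────────────────┨          
 <string.h>             ▲┃━━━━━━━━━━
 <stdlib.h>             █┃lendarWidg
 <stdio.h>              ░┃──────────
                        ░┃  December
MAX_TEMP 3820           ░┃Tu We Th F
_len(int idx) {         ░┃          
count = 252;            ░┃ 5  6  7  
idx = 160;              ░┃12 13 14 1
buf = 242;              ▼┃19* 20* 21
━━━━━━━━━━━━━━━━━━━━━━━━━┛26 27* 28*
                      ┃             
                      ┃             
                      ┃             
                      ┃             
                      ┃             
                      ┃             


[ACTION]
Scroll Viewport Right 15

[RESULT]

                                    
━━━━━━━━━━┓                         
          ┃                         
──────────┨                         
         ▲┃━━━━━━━━━━━━━━━━━━━━━┓   
         █┃lendarWidget         ┃   
         ░┃─────────────────────┨   
         ░┃  December 2023      ┃   
         ░┃Tu We Th Fr Sa Su    ┃   
         ░┃          1*  2  3   ┃   
         ░┃ 5  6  7  8  9 10    ┃   
         ░┃12 13 14 15 16 17    ┃   
         ▼┃19* 20* 21* 22 23* 24┃   
━━━━━━━━━━┛26 27* 28* 29 30 31  ┃   
       ┃                        ┃   
       ┃                        ┃   
       ┃                        ┃   
       ┃                        ┃   
       ┃                        ┃   
       ┃                        ┃   


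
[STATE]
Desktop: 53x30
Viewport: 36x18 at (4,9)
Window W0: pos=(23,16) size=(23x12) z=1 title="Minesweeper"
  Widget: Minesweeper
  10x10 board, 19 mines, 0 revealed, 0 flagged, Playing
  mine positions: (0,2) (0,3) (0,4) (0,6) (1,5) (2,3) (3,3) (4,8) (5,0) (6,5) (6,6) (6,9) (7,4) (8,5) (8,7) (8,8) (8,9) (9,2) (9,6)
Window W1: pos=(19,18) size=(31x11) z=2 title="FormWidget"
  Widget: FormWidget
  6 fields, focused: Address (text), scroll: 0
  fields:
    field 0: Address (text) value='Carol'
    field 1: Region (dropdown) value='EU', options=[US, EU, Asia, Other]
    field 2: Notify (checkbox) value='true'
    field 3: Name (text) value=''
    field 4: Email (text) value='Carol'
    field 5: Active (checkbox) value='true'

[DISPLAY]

                                    
                                    
                                    
                                    
                                    
                                    
                                    
                   ┏━━━━━━━━━━━━━━━━
                   ┃ Minesweeper    
               ┏━━━━━━━━━━━━━━━━━━━━
               ┃ FormWidget         
               ┠────────────────────
               ┃> Address:    [Carol
               ┃  Region:     [EU   
               ┃  Notify:     [x]   
               ┃  Name:       [     
               ┃  Email:      [Carol
               ┃  Active:     [x]   


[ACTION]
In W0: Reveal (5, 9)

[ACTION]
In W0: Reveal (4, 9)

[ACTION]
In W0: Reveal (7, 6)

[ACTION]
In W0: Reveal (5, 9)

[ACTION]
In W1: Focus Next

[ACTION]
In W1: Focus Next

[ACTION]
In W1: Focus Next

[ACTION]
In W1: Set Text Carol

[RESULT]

                                    
                                    
                                    
                                    
                                    
                                    
                                    
                   ┏━━━━━━━━━━━━━━━━
                   ┃ Minesweeper    
               ┏━━━━━━━━━━━━━━━━━━━━
               ┃ FormWidget         
               ┠────────────────────
               ┃  Address:    [Carol
               ┃  Region:     [EU   
               ┃  Notify:     [x]   
               ┃> Name:       [Carol
               ┃  Email:      [Carol
               ┃  Active:     [x]   


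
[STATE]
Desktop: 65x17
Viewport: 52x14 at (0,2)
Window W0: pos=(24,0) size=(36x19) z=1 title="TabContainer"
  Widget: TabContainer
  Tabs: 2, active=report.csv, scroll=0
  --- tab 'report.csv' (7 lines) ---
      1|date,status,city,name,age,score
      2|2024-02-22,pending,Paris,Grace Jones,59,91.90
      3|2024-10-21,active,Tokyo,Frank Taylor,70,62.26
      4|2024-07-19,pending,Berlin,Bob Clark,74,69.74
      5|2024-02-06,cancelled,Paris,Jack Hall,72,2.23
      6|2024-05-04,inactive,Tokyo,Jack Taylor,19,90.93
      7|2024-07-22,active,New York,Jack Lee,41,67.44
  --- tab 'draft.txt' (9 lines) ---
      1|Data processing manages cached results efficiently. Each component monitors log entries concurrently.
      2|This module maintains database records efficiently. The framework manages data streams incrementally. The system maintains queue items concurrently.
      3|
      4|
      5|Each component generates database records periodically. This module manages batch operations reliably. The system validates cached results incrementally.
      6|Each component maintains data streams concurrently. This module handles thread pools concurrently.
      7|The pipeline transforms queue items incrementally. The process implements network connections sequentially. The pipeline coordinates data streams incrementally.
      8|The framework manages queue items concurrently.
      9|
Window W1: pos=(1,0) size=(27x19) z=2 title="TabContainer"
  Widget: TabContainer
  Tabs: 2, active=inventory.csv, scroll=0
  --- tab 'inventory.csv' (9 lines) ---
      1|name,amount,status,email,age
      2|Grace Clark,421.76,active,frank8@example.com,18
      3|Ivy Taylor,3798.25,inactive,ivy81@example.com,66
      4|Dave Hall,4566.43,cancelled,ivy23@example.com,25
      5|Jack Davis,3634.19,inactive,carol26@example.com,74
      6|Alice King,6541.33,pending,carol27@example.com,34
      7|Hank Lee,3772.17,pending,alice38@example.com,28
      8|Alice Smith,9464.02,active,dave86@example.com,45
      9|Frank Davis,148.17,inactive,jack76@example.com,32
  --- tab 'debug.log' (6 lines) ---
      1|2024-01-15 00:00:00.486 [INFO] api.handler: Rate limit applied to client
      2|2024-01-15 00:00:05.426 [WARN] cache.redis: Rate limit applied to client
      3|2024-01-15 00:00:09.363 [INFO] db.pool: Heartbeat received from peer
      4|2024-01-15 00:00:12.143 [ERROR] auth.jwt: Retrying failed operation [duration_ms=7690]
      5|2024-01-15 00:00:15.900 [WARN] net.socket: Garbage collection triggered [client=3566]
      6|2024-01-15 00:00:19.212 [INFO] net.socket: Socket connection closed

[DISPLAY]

 ┠─────────────────────────┨────────────────────────
 ┃[inventory.csv]│ debug.lo┃port.csv]│ draft.txt    
 ┃─────────────────────────┃────────────────────────
 ┃name,amount,status,email,┃e,status,city,name,age,s
 ┃Grace Clark,421.76,active┃4-02-22,pending,Paris,Gr
 ┃Ivy Taylor,3798.25,inacti┃4-10-21,active,Tokyo,Fra
 ┃Dave Hall,4566.43,cancell┃4-07-19,pending,Berlin,B
 ┃Jack Davis,3634.19,inacti┃4-02-06,cancelled,Paris,
 ┃Alice King,6541.33,pendin┃4-05-04,inactive,Tokyo,J
 ┃Hank Lee,3772.17,pending,┃4-07-22,active,New York,
 ┃Alice Smith,9464.02,activ┃                        
 ┃Frank Davis,148.17,inacti┃                        
 ┃                         ┃                        
 ┃                         ┃                        


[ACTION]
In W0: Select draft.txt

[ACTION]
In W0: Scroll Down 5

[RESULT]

 ┠─────────────────────────┨────────────────────────
 ┃[inventory.csv]│ debug.lo┃port.csv │[draft.txt]   
 ┃─────────────────────────┃────────────────────────
 ┃name,amount,status,email,┃h component maintains da
 ┃Grace Clark,421.76,active┃ pipeline transforms que
 ┃Ivy Taylor,3798.25,inacti┃ framework manages queue
 ┃Dave Hall,4566.43,cancell┃                        
 ┃Jack Davis,3634.19,inacti┃                        
 ┃Alice King,6541.33,pendin┃                        
 ┃Hank Lee,3772.17,pending,┃                        
 ┃Alice Smith,9464.02,activ┃                        
 ┃Frank Davis,148.17,inacti┃                        
 ┃                         ┃                        
 ┃                         ┃                        


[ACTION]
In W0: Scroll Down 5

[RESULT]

 ┠─────────────────────────┨────────────────────────
 ┃[inventory.csv]│ debug.lo┃port.csv │[draft.txt]   
 ┃─────────────────────────┃────────────────────────
 ┃name,amount,status,email,┃                        
 ┃Grace Clark,421.76,active┃                        
 ┃Ivy Taylor,3798.25,inacti┃                        
 ┃Dave Hall,4566.43,cancell┃                        
 ┃Jack Davis,3634.19,inacti┃                        
 ┃Alice King,6541.33,pendin┃                        
 ┃Hank Lee,3772.17,pending,┃                        
 ┃Alice Smith,9464.02,activ┃                        
 ┃Frank Davis,148.17,inacti┃                        
 ┃                         ┃                        
 ┃                         ┃                        


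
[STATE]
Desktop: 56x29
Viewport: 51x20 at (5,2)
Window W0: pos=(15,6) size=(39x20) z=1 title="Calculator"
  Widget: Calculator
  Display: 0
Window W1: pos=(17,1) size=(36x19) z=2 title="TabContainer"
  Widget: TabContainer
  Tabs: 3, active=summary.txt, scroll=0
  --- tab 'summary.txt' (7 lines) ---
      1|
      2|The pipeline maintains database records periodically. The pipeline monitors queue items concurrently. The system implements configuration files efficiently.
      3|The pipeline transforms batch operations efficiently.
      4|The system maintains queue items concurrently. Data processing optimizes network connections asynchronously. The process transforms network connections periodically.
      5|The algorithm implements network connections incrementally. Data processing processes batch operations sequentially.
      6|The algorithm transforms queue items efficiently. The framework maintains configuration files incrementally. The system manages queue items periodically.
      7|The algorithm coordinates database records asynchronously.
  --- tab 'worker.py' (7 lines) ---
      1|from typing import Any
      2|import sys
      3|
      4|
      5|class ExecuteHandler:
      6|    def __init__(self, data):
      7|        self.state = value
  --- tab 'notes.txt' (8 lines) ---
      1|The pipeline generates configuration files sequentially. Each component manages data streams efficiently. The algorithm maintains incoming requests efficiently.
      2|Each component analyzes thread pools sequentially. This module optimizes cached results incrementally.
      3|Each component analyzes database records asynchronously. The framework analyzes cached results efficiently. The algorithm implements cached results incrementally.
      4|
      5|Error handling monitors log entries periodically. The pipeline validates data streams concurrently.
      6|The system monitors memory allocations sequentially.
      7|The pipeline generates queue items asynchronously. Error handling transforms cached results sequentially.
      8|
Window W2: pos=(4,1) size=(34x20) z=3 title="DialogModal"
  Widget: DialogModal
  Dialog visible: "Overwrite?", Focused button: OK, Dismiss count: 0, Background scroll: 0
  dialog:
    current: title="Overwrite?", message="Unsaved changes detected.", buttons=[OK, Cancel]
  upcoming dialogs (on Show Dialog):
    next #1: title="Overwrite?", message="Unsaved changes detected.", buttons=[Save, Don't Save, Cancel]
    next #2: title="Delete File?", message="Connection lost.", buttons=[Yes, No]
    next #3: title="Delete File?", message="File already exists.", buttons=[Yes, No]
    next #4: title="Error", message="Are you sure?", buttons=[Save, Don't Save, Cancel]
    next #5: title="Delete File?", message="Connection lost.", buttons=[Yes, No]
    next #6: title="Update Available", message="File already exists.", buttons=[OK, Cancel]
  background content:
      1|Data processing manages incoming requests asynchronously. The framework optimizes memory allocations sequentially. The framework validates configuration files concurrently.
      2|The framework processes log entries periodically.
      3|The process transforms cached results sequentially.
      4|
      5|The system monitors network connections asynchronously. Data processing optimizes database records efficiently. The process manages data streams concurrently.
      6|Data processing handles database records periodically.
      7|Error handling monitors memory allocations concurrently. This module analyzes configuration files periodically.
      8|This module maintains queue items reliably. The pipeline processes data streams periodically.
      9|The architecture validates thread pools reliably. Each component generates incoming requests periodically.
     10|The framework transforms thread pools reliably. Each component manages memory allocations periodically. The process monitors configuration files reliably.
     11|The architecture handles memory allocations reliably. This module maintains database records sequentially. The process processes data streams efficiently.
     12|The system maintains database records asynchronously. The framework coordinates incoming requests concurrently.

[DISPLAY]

 DialogModal                    ┃              ┃   
────────────────────────────────┨──────────────┨   
Data processing manages incoming┃r.py │ notes.t┃   
The framework processes log entr┃──────────────┃   
The process transforms cached re┃              ┃┓  
                                ┃ns database re┃┃  
The system monitors network conn┃rms batch oper┃┨  
Da┌──────────────────────────┐se┃ queue items c┃┃  
Er│        Overwrite?        │ a┃ents network c┃┃  
Th│Unsaved changes detected. │em┃orms queue ite┃┃  
Th│      [OK]  Cancel        │ea┃nates database┃┃  
Th└──────────────────────────┘d ┃              ┃┃  
The architecture handles memory ┃              ┃┃  
The system maintains database re┃              ┃┃  
                                ┃              ┃┃  
                                ┃              ┃┃  
                                ┃              ┃┃  
                                ┃━━━━━━━━━━━━━━┛┃  
━━━━━━━━━━━━━━━━━━━━━━━━━━━━━━━━┛               ┃  
          ┃                                     ┃  


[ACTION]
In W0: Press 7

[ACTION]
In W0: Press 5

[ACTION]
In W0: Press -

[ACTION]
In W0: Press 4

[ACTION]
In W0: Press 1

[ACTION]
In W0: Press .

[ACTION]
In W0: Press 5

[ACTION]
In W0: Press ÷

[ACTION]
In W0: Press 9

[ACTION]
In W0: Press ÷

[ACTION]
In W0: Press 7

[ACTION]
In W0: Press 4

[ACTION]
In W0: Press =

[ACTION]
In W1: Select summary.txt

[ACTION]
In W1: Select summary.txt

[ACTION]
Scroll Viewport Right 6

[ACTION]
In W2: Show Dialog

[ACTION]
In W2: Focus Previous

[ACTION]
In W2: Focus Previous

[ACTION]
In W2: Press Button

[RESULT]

 DialogModal                    ┃              ┃   
────────────────────────────────┨──────────────┨   
Data processing manages incoming┃r.py │ notes.t┃   
The framework processes log entr┃──────────────┃   
The process transforms cached re┃              ┃┓  
                                ┃ns database re┃┃  
The system monitors network conn┃rms batch oper┃┨  
Data processing handles database┃ queue items c┃┃  
Error handling monitors memory a┃ents network c┃┃  
This module maintains queue item┃orms queue ite┃┃  
The architecture validates threa┃nates database┃┃  
The framework transforms thread ┃              ┃┃  
The architecture handles memory ┃              ┃┃  
The system maintains database re┃              ┃┃  
                                ┃              ┃┃  
                                ┃              ┃┃  
                                ┃              ┃┃  
                                ┃━━━━━━━━━━━━━━┛┃  
━━━━━━━━━━━━━━━━━━━━━━━━━━━━━━━━┛               ┃  
          ┃                                     ┃  


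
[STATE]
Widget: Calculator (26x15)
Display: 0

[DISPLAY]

                         0
┌───┬───┬───┬───┐         
│ 7 │ 8 │ 9 │ ÷ │         
├───┼───┼───┼───┤         
│ 4 │ 5 │ 6 │ × │         
├───┼───┼───┼───┤         
│ 1 │ 2 │ 3 │ - │         
├───┼───┼───┼───┤         
│ 0 │ . │ = │ + │         
├───┼───┼───┼───┤         
│ C │ MC│ MR│ M+│         
└───┴───┴───┴───┘         
                          
                          
                          


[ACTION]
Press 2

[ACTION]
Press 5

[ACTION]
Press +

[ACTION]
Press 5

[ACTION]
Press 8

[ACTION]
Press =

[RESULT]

                        83
┌───┬───┬───┬───┐         
│ 7 │ 8 │ 9 │ ÷ │         
├───┼───┼───┼───┤         
│ 4 │ 5 │ 6 │ × │         
├───┼───┼───┼───┤         
│ 1 │ 2 │ 3 │ - │         
├───┼───┼───┼───┤         
│ 0 │ . │ = │ + │         
├───┼───┼───┼───┤         
│ C │ MC│ MR│ M+│         
└───┴───┴───┴───┘         
                          
                          
                          


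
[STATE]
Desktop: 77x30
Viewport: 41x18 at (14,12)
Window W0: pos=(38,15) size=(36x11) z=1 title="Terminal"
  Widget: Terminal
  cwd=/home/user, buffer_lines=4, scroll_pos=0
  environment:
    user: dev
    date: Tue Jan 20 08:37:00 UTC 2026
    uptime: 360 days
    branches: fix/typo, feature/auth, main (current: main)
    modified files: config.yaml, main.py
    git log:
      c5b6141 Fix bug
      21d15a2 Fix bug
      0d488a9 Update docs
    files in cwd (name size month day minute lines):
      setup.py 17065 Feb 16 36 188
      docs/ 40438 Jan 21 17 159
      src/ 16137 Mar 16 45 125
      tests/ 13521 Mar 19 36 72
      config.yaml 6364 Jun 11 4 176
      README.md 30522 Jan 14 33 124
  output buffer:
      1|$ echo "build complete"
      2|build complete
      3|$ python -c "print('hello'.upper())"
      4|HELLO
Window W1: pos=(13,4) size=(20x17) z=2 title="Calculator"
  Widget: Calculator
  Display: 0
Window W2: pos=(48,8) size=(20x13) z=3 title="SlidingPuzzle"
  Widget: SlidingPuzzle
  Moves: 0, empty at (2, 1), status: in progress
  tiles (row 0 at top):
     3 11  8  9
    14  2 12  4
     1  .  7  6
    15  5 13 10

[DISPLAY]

├───┼───┼───┼───┤ ┃               ┃│  3 │
│ 1 │ 2 │ 3 │ - │ ┃               ┃├────┼
├───┼───┼───┼───┤ ┃               ┃│ 14 │
│ 0 │ . │ = │ + │ ┃     ┏━━━━━━━━━┃├────┼
├───┼───┼───┼───┤ ┃     ┃ Terminal┃│  1 │
│ C │ MC│ MR│ M+│ ┃     ┠─────────┃├────┼
└───┴───┴───┴───┘ ┃     ┃$ echo "b┃│ 15 │
                  ┃     ┃build com┃└────┴
━━━━━━━━━━━━━━━━━━┛     ┃$ python ┗━━━━━━
                        ┃HELLO           
                        ┃$ █             
                        ┃                
                        ┃                
                        ┗━━━━━━━━━━━━━━━━
                                         
                                         
                                         
                                         


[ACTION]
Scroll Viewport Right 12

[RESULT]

┼───┤ ┃               ┃│  3 │ 11 │  8 │  
│ - │ ┃               ┃├────┼────┼────┼──
┼───┤ ┃               ┃│ 14 │  2 │ 12 │  
│ + │ ┃     ┏━━━━━━━━━┃├────┼────┼────┼──
┼───┤ ┃     ┃ Terminal┃│  1 │    │  7 │  
│ M+│ ┃     ┠─────────┃├────┼────┼────┼──
┴───┘ ┃     ┃$ echo "b┃│ 15 │  5 │ 13 │ 1
      ┃     ┃build com┃└────┴────┴────┴──
━━━━━━┛     ┃$ python ┗━━━━━━━━━━━━━━━━━━
            ┃HELLO                       
            ┃$ █                         
            ┃                            
            ┃                            
            ┗━━━━━━━━━━━━━━━━━━━━━━━━━━━━
                                         
                                         
                                         
                                         


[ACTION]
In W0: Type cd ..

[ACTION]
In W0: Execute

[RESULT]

┼───┤ ┃               ┃│  3 │ 11 │  8 │  
│ - │ ┃               ┃├────┼────┼────┼──
┼───┤ ┃               ┃│ 14 │  2 │ 12 │  
│ + │ ┃     ┏━━━━━━━━━┃├────┼────┼────┼──
┼───┤ ┃     ┃ Terminal┃│  1 │    │  7 │  
│ M+│ ┃     ┠─────────┃├────┼────┼────┼──
┴───┘ ┃     ┃$ echo "b┃│ 15 │  5 │ 13 │ 1
      ┃     ┃build com┃└────┴────┴────┴──
━━━━━━┛     ┃$ python ┗━━━━━━━━━━━━━━━━━━
            ┃HELLO                       
            ┃$ cd ..                     
            ┃                            
            ┃$ █                         
            ┗━━━━━━━━━━━━━━━━━━━━━━━━━━━━
                                         
                                         
                                         
                                         


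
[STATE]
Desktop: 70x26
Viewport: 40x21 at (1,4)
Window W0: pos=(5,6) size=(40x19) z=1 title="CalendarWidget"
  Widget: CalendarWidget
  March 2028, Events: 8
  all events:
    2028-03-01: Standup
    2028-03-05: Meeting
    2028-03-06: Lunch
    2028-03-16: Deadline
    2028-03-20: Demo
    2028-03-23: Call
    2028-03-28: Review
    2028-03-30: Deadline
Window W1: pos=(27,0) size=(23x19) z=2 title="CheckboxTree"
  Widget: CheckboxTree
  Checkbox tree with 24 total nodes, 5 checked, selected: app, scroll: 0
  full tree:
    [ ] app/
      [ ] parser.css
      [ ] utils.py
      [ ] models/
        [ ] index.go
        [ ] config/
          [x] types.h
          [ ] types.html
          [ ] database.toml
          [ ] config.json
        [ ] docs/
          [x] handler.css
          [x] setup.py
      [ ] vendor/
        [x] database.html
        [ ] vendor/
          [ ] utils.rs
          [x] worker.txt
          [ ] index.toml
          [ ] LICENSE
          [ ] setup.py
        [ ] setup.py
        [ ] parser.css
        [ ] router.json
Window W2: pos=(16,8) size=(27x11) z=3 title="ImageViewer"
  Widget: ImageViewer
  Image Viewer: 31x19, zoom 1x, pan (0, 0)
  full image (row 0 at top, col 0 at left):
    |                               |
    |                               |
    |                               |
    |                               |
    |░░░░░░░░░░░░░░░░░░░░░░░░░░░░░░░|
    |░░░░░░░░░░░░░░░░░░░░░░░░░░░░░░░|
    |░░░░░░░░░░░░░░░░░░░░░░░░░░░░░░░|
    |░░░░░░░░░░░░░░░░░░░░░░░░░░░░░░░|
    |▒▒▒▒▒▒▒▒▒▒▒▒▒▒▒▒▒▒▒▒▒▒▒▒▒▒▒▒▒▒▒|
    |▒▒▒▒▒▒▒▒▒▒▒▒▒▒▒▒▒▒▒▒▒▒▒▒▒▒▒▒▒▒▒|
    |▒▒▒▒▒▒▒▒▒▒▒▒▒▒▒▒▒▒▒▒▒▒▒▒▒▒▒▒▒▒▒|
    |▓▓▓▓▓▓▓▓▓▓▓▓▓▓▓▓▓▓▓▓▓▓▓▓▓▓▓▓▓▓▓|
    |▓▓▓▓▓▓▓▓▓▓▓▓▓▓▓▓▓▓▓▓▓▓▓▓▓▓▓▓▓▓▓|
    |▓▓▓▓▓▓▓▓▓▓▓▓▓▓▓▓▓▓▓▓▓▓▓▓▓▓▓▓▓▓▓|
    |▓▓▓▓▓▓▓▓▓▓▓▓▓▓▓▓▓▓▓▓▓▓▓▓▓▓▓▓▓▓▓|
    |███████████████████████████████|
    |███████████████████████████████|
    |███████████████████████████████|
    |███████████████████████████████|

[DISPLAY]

                          ┃   [ ] parser
                          ┃   [ ] utils.
    ┏━━━━━━━━━━━━━━━━━━━━━┃   [-] models
    ┃ CalendarWidget      ┃     [ ] inde
    ┠──────────┏━━━━━━━━━━━━━━━━━━━━━━━━
    ┃          ┃ ImageViewer            
    ┃Mo Tu We T┠────────────────────────
    ┃       1* ┃                        
    ┃ 6*  7  8 ┃                        
    ┃13 14 15 1┃                        
    ┃20* 21 22 ┃                        
    ┃27 28* 29 ┃░░░░░░░░░░░░░░░░░░░░░░░░
    ┃          ┃░░░░░░░░░░░░░░░░░░░░░░░░
    ┃          ┃░░░░░░░░░░░░░░░░░░░░░░░░
    ┃          ┗━━━━━━━━━━━━━━━━━━━━━━━━
    ┃                                   
    ┃                                   
    ┃                                   
    ┃                                   
    ┃                                   
    ┗━━━━━━━━━━━━━━━━━━━━━━━━━━━━━━━━━━━


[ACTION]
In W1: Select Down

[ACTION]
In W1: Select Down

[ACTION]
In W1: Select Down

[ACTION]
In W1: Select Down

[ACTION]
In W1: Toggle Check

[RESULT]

                          ┃   [ ] parser
                          ┃   [ ] utils.
    ┏━━━━━━━━━━━━━━━━━━━━━┃   [-] models
    ┃ CalendarWidget      ┃>    [x] inde
    ┠──────────┏━━━━━━━━━━━━━━━━━━━━━━━━
    ┃          ┃ ImageViewer            
    ┃Mo Tu We T┠────────────────────────
    ┃       1* ┃                        
    ┃ 6*  7  8 ┃                        
    ┃13 14 15 1┃                        
    ┃20* 21 22 ┃                        
    ┃27 28* 29 ┃░░░░░░░░░░░░░░░░░░░░░░░░
    ┃          ┃░░░░░░░░░░░░░░░░░░░░░░░░
    ┃          ┃░░░░░░░░░░░░░░░░░░░░░░░░
    ┃          ┗━━━━━━━━━━━━━━━━━━━━━━━━
    ┃                                   
    ┃                                   
    ┃                                   
    ┃                                   
    ┃                                   
    ┗━━━━━━━━━━━━━━━━━━━━━━━━━━━━━━━━━━━
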